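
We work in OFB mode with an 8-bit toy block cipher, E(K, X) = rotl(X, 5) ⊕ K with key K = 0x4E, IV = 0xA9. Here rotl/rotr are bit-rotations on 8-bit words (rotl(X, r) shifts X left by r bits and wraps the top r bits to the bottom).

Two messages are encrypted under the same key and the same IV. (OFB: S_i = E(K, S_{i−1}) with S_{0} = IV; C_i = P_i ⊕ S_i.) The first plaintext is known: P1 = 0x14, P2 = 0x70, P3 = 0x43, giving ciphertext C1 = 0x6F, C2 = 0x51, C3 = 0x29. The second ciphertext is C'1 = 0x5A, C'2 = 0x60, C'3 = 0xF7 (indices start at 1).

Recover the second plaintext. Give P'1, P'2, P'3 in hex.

P'1 = 0x21, P'2 = 0x41, P'3 = 0x9D

In OFB with a reused IV, both messages share the same keystream S_i, so C_i ⊕ C'_i = P_i ⊕ P'_i and thus P'_i = P_i ⊕ C_i ⊕ C'_i.
P'1: 0x14 ⊕ 0x6F ⊕ 0x5A = 0x21.
P'2: 0x70 ⊕ 0x51 ⊕ 0x60 = 0x41.
P'3: 0x43 ⊕ 0x29 ⊕ 0xF7 = 0x9D.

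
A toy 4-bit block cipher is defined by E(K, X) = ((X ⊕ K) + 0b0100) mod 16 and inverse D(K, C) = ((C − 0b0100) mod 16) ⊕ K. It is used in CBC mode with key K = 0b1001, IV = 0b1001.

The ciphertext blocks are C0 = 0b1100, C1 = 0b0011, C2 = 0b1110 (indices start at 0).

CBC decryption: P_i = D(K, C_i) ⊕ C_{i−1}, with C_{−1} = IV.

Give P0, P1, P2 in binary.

P0 = 0b1000, P1 = 0b1010, P2 = 0b0000

P0: D(K, 0b1100) = 0b0001; 0b0001 ⊕ 0b1001 = 0b1000.
P1: D(K, 0b0011) = 0b0110; 0b0110 ⊕ 0b1100 = 0b1010.
P2: D(K, 0b1110) = 0b0011; 0b0011 ⊕ 0b0011 = 0b0000.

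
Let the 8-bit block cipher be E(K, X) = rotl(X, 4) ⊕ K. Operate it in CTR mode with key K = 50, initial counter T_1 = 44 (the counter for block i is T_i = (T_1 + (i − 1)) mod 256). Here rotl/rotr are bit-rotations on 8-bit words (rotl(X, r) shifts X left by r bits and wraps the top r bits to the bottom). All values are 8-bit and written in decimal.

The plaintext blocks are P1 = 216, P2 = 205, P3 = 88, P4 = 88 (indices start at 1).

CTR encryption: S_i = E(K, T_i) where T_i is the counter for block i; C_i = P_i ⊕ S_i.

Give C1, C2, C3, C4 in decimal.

C1: T = 44, S = E(K, T) = 240; 216 ⊕ 240 = 40.
C2: T = 45, S = E(K, T) = 224; 205 ⊕ 224 = 45.
C3: T = 46, S = E(K, T) = 208; 88 ⊕ 208 = 136.
C4: T = 47, S = E(K, T) = 192; 88 ⊕ 192 = 152.

C1 = 40, C2 = 45, C3 = 136, C4 = 152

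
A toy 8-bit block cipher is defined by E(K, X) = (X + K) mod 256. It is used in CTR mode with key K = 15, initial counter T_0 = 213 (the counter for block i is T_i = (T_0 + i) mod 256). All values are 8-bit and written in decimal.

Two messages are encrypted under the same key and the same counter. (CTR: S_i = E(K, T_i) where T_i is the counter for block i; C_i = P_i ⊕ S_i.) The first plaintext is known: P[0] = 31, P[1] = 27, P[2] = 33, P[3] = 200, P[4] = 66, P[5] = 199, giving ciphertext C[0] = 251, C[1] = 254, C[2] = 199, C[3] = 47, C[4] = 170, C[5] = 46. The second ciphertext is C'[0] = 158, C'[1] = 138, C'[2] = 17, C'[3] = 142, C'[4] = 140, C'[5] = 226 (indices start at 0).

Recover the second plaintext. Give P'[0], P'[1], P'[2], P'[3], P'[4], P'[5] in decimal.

P'[0] = 122, P'[1] = 111, P'[2] = 247, P'[3] = 105, P'[4] = 100, P'[5] = 11

In CTR with a reused counter, both messages share the same keystream S_i, so C_i ⊕ C'_i = P_i ⊕ P'_i and thus P'_i = P_i ⊕ C_i ⊕ C'_i.
P'[0]: 31 ⊕ 251 ⊕ 158 = 122.
P'[1]: 27 ⊕ 254 ⊕ 138 = 111.
P'[2]: 33 ⊕ 199 ⊕ 17 = 247.
P'[3]: 200 ⊕ 47 ⊕ 142 = 105.
P'[4]: 66 ⊕ 170 ⊕ 140 = 100.
P'[5]: 199 ⊕ 46 ⊕ 226 = 11.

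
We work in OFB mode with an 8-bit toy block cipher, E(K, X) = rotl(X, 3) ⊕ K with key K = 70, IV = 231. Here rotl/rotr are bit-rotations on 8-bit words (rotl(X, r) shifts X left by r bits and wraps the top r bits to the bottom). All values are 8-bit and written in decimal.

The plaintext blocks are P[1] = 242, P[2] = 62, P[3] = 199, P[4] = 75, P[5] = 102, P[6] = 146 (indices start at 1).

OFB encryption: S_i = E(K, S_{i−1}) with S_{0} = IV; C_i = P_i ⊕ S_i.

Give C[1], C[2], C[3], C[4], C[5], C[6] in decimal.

C[1] = 139, C[2] = 179, C[3] = 237, C[4] = 92, C[5] = 152, C[6] = 35

C[1]: S = E(K, 231) = 121; 242 ⊕ 121 = 139.
C[2]: S = E(K, 121) = 141; 62 ⊕ 141 = 179.
C[3]: S = E(K, 141) = 42; 199 ⊕ 42 = 237.
C[4]: S = E(K, 42) = 23; 75 ⊕ 23 = 92.
C[5]: S = E(K, 23) = 254; 102 ⊕ 254 = 152.
C[6]: S = E(K, 254) = 177; 146 ⊕ 177 = 35.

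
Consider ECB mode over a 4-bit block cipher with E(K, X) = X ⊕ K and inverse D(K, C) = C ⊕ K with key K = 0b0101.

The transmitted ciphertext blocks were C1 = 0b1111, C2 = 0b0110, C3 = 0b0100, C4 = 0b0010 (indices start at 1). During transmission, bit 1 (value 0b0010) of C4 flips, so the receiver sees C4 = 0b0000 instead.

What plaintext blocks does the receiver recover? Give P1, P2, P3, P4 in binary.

P1 = 0b1010, P2 = 0b0011, P3 = 0b0001, P4 = 0b0101

ECB decryption: P_i = D(K, C_i).
Only C4 changed, to 0b0000. In ECB, a change in C_i affects only P_i. Decrypting the received ciphertext:
P1: D(K, 0b1111) = 0b1010.
P2: D(K, 0b0110) = 0b0011.
P3: D(K, 0b0100) = 0b0001.
P4: D(K, 0b0000) = 0b0101.
Blocks that differ from the original plaintext: P4.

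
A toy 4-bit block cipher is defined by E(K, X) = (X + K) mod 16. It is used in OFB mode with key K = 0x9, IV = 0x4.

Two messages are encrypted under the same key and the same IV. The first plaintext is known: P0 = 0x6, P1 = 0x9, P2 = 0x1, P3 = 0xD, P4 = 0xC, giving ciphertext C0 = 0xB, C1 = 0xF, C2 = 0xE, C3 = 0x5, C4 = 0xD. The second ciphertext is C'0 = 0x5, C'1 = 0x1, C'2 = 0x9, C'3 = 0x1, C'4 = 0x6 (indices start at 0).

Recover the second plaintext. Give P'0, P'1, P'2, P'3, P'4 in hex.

P'0 = 0x8, P'1 = 0x7, P'2 = 0x6, P'3 = 0x9, P'4 = 0x7

In OFB with a reused IV, both messages share the same keystream S_i, so C_i ⊕ C'_i = P_i ⊕ P'_i and thus P'_i = P_i ⊕ C_i ⊕ C'_i.
P'0: 0x6 ⊕ 0xB ⊕ 0x5 = 0x8.
P'1: 0x9 ⊕ 0xF ⊕ 0x1 = 0x7.
P'2: 0x1 ⊕ 0xE ⊕ 0x9 = 0x6.
P'3: 0xD ⊕ 0x5 ⊕ 0x1 = 0x9.
P'4: 0xC ⊕ 0xD ⊕ 0x6 = 0x7.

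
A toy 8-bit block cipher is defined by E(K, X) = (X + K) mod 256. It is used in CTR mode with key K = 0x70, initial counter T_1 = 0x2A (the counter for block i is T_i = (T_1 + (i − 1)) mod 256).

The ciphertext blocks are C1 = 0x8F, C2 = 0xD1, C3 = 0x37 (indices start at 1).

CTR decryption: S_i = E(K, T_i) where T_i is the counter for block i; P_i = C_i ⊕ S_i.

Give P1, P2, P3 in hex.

P1 = 0x15, P2 = 0x4A, P3 = 0xAB

P1: T = 0x2A, S = E(K, T) = 0x9A; 0x8F ⊕ 0x9A = 0x15.
P2: T = 0x2B, S = E(K, T) = 0x9B; 0xD1 ⊕ 0x9B = 0x4A.
P3: T = 0x2C, S = E(K, T) = 0x9C; 0x37 ⊕ 0x9C = 0xAB.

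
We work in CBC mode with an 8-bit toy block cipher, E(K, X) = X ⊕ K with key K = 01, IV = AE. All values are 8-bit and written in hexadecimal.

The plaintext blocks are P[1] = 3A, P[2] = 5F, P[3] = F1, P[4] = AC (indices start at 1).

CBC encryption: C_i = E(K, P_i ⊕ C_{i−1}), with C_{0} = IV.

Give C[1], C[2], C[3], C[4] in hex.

C[1] = 95, C[2] = CB, C[3] = 3B, C[4] = 96

C[1]: P[1] ⊕ AE = 94; E(K, 94) = 95.
C[2]: P[2] ⊕ 95 = CA; E(K, CA) = CB.
C[3]: P[3] ⊕ CB = 3A; E(K, 3A) = 3B.
C[4]: P[4] ⊕ 3B = 97; E(K, 97) = 96.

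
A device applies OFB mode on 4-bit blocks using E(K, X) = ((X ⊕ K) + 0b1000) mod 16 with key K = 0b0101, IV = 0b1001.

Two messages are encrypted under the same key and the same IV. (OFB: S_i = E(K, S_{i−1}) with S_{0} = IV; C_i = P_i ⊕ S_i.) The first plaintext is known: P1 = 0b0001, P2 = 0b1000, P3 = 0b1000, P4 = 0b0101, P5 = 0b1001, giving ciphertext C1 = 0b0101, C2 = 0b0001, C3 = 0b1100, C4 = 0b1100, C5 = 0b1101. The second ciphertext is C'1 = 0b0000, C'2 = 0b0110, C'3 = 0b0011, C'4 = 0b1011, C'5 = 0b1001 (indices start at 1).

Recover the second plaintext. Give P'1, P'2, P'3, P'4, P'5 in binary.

In OFB with a reused IV, both messages share the same keystream S_i, so C_i ⊕ C'_i = P_i ⊕ P'_i and thus P'_i = P_i ⊕ C_i ⊕ C'_i.
P'1: 0b0001 ⊕ 0b0101 ⊕ 0b0000 = 0b0100.
P'2: 0b1000 ⊕ 0b0001 ⊕ 0b0110 = 0b1111.
P'3: 0b1000 ⊕ 0b1100 ⊕ 0b0011 = 0b0111.
P'4: 0b0101 ⊕ 0b1100 ⊕ 0b1011 = 0b0010.
P'5: 0b1001 ⊕ 0b1101 ⊕ 0b1001 = 0b1101.

P'1 = 0b0100, P'2 = 0b1111, P'3 = 0b0111, P'4 = 0b0010, P'5 = 0b1101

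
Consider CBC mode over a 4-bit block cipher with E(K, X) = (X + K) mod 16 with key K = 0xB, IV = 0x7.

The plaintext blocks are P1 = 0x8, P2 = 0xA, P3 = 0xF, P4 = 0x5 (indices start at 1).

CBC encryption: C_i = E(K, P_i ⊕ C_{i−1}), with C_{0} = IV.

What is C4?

C1: P1 ⊕ 0x7 = 0xF; E(K, 0xF) = 0xA.
C2: P2 ⊕ 0xA = 0x0; E(K, 0x0) = 0xB.
C3: P3 ⊕ 0xB = 0x4; E(K, 0x4) = 0xF.
C4: P4 ⊕ 0xF = 0xA; E(K, 0xA) = 0x5.

C4 = 0x5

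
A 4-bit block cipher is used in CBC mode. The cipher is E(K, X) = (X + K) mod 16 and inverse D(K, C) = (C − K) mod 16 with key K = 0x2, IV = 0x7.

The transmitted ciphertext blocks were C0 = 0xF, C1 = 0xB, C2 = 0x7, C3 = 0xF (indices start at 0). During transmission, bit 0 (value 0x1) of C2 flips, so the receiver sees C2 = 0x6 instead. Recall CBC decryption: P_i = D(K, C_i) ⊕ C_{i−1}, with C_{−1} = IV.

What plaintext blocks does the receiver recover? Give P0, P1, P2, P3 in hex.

Only C2 changed, to 0x6. In CBC, a change in C_i garbles P_i and flips the same bit in P_{i+1}. Decrypting the received ciphertext:
P0: D(K, 0xF) = 0xD; 0xD ⊕ 0x7 = 0xA.
P1: D(K, 0xB) = 0x9; 0x9 ⊕ 0xF = 0x6.
P2: D(K, 0x6) = 0x4; 0x4 ⊕ 0xB = 0xF.
P3: D(K, 0xF) = 0xD; 0xD ⊕ 0x6 = 0xB.
Blocks that differ from the original plaintext: P2, P3.

P0 = 0xA, P1 = 0x6, P2 = 0xF, P3 = 0xB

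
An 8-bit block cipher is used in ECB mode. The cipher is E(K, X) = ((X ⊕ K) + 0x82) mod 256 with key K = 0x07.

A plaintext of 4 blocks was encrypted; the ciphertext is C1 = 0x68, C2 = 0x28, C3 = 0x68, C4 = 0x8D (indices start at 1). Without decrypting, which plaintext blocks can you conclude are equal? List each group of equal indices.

ECB encrypts each block independently with the same key, so equal ciphertext blocks imply equal plaintext blocks.
C1 = C3 = 0x68, so P1 = P3.

P1 = P3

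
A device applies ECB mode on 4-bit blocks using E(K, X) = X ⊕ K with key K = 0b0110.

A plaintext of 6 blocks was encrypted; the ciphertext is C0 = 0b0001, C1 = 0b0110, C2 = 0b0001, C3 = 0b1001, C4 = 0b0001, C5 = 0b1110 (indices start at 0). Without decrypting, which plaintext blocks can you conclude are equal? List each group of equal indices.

P0 = P2 = P4

ECB encrypts each block independently with the same key, so equal ciphertext blocks imply equal plaintext blocks.
C0 = C2 = C4 = 0b0001, so P0 = P2 = P4.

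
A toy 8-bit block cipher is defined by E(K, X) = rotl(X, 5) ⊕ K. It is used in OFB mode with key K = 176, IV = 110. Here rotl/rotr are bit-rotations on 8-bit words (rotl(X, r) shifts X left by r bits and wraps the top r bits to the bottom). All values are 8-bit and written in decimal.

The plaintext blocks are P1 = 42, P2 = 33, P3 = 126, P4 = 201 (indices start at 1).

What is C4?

C4 = 19

OFB encryption: S_i = E(K, S_{i−1}) with S_{0} = IV; C_i = P_i ⊕ S_i.
C1: S = E(K, 110) = 125; 42 ⊕ 125 = 87.
C2: S = E(K, 125) = 31; 33 ⊕ 31 = 62.
C3: S = E(K, 31) = 83; 126 ⊕ 83 = 45.
C4: S = E(K, 83) = 218; 201 ⊕ 218 = 19.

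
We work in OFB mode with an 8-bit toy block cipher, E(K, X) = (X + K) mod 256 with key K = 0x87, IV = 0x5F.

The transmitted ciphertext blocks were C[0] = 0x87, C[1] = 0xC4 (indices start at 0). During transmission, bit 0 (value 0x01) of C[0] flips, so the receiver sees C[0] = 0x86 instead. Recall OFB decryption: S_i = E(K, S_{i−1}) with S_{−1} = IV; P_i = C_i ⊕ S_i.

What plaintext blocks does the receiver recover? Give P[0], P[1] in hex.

Only C[0] changed, to 0x86. In OFB, a change in C_i flips the same bit in P_i only; the keystream is unaffected. Decrypting the received ciphertext:
P[0]: S = E(K, 0x5F) = 0xE6; 0x86 ⊕ 0xE6 = 0x60.
P[1]: S = E(K, 0xE6) = 0x6D; 0xC4 ⊕ 0x6D = 0xA9.
Blocks that differ from the original plaintext: P[0].

P[0] = 0x60, P[1] = 0xA9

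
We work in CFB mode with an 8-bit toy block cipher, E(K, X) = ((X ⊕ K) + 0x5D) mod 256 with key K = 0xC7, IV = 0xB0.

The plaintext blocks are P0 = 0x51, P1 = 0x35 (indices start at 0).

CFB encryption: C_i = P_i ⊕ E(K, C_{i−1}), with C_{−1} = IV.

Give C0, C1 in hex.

C0 = 0x85, C1 = 0xAA

C0: E(K, 0xB0) = 0xD4; 0x51 ⊕ 0xD4 = 0x85.
C1: E(K, 0x85) = 0x9F; 0x35 ⊕ 0x9F = 0xAA.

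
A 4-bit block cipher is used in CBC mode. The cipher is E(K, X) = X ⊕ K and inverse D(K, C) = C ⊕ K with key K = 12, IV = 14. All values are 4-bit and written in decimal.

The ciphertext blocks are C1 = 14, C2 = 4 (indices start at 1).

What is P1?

CBC decryption: P_i = D(K, C_i) ⊕ C_{i−1}, with C_{0} = IV.
P1: D(K, 14) = 2; 2 ⊕ 14 = 12.

P1 = 12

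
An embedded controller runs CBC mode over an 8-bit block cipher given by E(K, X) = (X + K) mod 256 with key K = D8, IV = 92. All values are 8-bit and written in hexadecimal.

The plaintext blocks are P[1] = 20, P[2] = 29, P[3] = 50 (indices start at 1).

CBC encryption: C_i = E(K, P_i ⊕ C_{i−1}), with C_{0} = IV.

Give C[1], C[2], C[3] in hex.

C[1] = 8A, C[2] = 7B, C[3] = 03

C[1]: P[1] ⊕ 92 = B2; E(K, B2) = 8A.
C[2]: P[2] ⊕ 8A = A3; E(K, A3) = 7B.
C[3]: P[3] ⊕ 7B = 2B; E(K, 2B) = 03.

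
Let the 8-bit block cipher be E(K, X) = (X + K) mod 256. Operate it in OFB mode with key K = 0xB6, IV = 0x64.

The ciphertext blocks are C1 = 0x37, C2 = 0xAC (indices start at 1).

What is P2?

OFB decryption: S_i = E(K, S_{i−1}) with S_{0} = IV; P_i = C_i ⊕ S_i.
P1: S = E(K, 0x64) = 0x1A; 0x37 ⊕ 0x1A = 0x2D.
P2: S = E(K, 0x1A) = 0xD0; 0xAC ⊕ 0xD0 = 0x7C.

P2 = 0x7C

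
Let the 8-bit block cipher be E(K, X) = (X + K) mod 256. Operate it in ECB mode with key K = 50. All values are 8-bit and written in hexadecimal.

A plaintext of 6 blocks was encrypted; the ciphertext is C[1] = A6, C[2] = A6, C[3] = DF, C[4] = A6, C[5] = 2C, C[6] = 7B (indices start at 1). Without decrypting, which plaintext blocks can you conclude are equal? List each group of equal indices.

ECB encrypts each block independently with the same key, so equal ciphertext blocks imply equal plaintext blocks.
C[1] = C[2] = C[4] = A6, so P[1] = P[2] = P[4].

P[1] = P[2] = P[4]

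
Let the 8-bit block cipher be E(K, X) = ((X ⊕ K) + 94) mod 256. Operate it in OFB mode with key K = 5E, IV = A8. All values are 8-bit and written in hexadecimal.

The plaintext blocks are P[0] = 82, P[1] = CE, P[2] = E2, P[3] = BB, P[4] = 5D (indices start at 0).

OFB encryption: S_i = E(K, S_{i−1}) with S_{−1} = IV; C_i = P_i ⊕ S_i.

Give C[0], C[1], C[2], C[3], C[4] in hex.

C[0] = 08, C[1] = A6, C[2] = 28, C[3] = 93, C[4] = 57

C[0]: S = E(K, A8) = 8A; 82 ⊕ 8A = 08.
C[1]: S = E(K, 8A) = 68; CE ⊕ 68 = A6.
C[2]: S = E(K, 68) = CA; E2 ⊕ CA = 28.
C[3]: S = E(K, CA) = 28; BB ⊕ 28 = 93.
C[4]: S = E(K, 28) = 0A; 5D ⊕ 0A = 57.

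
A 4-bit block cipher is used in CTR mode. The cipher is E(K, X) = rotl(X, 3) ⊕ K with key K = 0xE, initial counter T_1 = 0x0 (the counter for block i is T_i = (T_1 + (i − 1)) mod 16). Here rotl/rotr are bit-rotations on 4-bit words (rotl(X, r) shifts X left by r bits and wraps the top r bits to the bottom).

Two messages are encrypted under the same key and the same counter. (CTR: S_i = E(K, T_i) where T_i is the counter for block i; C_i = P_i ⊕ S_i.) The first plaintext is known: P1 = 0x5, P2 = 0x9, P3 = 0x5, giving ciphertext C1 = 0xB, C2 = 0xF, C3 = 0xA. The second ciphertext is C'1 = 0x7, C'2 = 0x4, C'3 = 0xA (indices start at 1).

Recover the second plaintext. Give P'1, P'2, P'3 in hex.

In CTR with a reused counter, both messages share the same keystream S_i, so C_i ⊕ C'_i = P_i ⊕ P'_i and thus P'_i = P_i ⊕ C_i ⊕ C'_i.
P'1: 0x5 ⊕ 0xB ⊕ 0x7 = 0x9.
P'2: 0x9 ⊕ 0xF ⊕ 0x4 = 0x2.
P'3: 0x5 ⊕ 0xA ⊕ 0xA = 0x5.

P'1 = 0x9, P'2 = 0x2, P'3 = 0x5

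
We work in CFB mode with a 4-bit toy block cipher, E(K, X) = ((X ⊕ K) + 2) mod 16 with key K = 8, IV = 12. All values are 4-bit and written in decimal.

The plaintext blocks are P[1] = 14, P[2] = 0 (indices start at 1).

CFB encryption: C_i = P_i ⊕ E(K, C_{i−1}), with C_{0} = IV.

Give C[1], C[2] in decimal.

C[1] = 8, C[2] = 2

C[1]: E(K, 12) = 6; 14 ⊕ 6 = 8.
C[2]: E(K, 8) = 2; 0 ⊕ 2 = 2.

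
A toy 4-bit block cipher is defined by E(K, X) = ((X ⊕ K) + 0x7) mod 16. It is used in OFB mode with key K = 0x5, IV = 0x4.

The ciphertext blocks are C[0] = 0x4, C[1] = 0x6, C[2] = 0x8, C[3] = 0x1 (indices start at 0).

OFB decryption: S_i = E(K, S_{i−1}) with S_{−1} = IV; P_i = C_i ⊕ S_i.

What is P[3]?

P[0]: S = E(K, 0x4) = 0x8; 0x4 ⊕ 0x8 = 0xC.
P[1]: S = E(K, 0x8) = 0x4; 0x6 ⊕ 0x4 = 0x2.
P[2]: S = E(K, 0x4) = 0x8; 0x8 ⊕ 0x8 = 0x0.
P[3]: S = E(K, 0x8) = 0x4; 0x1 ⊕ 0x4 = 0x5.

P[3] = 0x5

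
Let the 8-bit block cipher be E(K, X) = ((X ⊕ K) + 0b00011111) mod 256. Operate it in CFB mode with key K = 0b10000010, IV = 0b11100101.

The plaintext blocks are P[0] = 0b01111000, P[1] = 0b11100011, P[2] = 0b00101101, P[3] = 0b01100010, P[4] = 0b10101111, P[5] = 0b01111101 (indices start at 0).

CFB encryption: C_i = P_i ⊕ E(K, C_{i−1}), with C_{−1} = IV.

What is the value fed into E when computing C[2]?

0b01111000

C[0]: E(K, 0b11100101) = 0b10000110; 0b01111000 ⊕ 0b10000110 = 0b11111110.
C[1]: E(K, 0b11111110) = 0b10011011; 0b11100011 ⊕ 0b10011011 = 0b01111000.
C[2]: E(K, 0b01111000) = 0b00011001; 0b00101101 ⊕ 0b00011001 = 0b00110100.
So the input to E for block [2] is 0b01111000.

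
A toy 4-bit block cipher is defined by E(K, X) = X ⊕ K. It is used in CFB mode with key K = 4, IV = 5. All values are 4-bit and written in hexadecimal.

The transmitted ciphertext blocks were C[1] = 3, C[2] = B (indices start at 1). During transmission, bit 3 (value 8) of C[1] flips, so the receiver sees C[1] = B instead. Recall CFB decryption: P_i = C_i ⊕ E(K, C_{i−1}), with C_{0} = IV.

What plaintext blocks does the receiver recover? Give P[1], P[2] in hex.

Only C[1] changed, to B. In CFB, a change in C_i flips the same bit in P_i and garbles P_{i+1}. Decrypting the received ciphertext:
P[1]: E(K, 5) = 1; B ⊕ 1 = A.
P[2]: E(K, B) = F; B ⊕ F = 4.
Blocks that differ from the original plaintext: P[1], P[2].

P[1] = A, P[2] = 4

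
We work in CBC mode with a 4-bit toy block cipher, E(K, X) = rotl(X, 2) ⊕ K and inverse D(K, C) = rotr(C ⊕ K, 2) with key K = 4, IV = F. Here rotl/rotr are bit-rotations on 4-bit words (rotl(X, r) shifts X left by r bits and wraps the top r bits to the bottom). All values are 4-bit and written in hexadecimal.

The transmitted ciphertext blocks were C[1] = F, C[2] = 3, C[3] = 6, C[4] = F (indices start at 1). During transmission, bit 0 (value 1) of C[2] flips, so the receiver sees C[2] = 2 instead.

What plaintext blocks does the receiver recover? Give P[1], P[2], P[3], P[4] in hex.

CBC decryption: P_i = D(K, C_i) ⊕ C_{i−1}, with C_{0} = IV.
Only C[2] changed, to 2. In CBC, a change in C_i garbles P_i and flips the same bit in P_{i+1}. Decrypting the received ciphertext:
P[1]: D(K, F) = E; E ⊕ F = 1.
P[2]: D(K, 2) = 9; 9 ⊕ F = 6.
P[3]: D(K, 6) = 8; 8 ⊕ 2 = A.
P[4]: D(K, F) = E; E ⊕ 6 = 8.
Blocks that differ from the original plaintext: P[2], P[3].

P[1] = 1, P[2] = 6, P[3] = A, P[4] = 8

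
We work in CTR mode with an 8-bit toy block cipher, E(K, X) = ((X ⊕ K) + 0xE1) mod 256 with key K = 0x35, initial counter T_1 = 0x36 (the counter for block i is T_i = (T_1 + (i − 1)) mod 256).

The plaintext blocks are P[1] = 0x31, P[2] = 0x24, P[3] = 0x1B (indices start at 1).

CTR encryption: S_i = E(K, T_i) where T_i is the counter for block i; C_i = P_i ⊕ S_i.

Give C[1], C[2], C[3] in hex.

C[1] = 0xD5, C[2] = 0xC7, C[3] = 0xF5

C[1]: T = 0x36, S = E(K, T) = 0xE4; 0x31 ⊕ 0xE4 = 0xD5.
C[2]: T = 0x37, S = E(K, T) = 0xE3; 0x24 ⊕ 0xE3 = 0xC7.
C[3]: T = 0x38, S = E(K, T) = 0xEE; 0x1B ⊕ 0xEE = 0xF5.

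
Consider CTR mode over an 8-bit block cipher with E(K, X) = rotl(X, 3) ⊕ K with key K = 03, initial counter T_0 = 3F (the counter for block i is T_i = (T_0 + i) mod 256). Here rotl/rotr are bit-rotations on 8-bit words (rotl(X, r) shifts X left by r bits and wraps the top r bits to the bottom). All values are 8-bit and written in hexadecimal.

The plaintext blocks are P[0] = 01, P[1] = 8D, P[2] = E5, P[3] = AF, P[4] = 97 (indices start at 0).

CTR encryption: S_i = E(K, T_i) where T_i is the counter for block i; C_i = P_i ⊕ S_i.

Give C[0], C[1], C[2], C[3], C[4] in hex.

C[0] = FB, C[1] = 8C, C[2] = EC, C[3] = BE, C[4] = 8E

C[0]: T = 3F, S = E(K, T) = FA; 01 ⊕ FA = FB.
C[1]: T = 40, S = E(K, T) = 01; 8D ⊕ 01 = 8C.
C[2]: T = 41, S = E(K, T) = 09; E5 ⊕ 09 = EC.
C[3]: T = 42, S = E(K, T) = 11; AF ⊕ 11 = BE.
C[4]: T = 43, S = E(K, T) = 19; 97 ⊕ 19 = 8E.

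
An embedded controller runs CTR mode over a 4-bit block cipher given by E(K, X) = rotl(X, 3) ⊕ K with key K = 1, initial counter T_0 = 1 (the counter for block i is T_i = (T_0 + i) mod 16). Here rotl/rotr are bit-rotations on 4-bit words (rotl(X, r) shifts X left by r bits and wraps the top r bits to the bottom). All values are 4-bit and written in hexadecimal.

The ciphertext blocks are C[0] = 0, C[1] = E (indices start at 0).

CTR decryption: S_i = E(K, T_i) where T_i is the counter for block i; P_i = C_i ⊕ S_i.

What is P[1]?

P[1]: T = 2, S = E(K, T) = 0; E ⊕ 0 = E.

P[1] = E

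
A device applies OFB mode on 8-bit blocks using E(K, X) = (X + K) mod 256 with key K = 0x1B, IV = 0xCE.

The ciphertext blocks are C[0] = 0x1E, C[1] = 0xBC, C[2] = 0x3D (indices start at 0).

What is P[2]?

OFB decryption: S_i = E(K, S_{i−1}) with S_{−1} = IV; P_i = C_i ⊕ S_i.
P[0]: S = E(K, 0xCE) = 0xE9; 0x1E ⊕ 0xE9 = 0xF7.
P[1]: S = E(K, 0xE9) = 0x04; 0xBC ⊕ 0x04 = 0xB8.
P[2]: S = E(K, 0x04) = 0x1F; 0x3D ⊕ 0x1F = 0x22.

P[2] = 0x22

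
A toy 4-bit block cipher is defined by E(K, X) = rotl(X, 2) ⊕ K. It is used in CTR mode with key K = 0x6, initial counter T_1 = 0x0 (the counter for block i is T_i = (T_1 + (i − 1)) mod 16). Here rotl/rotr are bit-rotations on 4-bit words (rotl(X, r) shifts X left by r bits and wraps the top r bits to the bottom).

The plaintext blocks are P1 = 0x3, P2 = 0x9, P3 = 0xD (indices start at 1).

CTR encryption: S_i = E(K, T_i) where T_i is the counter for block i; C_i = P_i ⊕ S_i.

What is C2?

C2 = 0xB

C1: T = 0x0, S = E(K, T) = 0x6; 0x3 ⊕ 0x6 = 0x5.
C2: T = 0x1, S = E(K, T) = 0x2; 0x9 ⊕ 0x2 = 0xB.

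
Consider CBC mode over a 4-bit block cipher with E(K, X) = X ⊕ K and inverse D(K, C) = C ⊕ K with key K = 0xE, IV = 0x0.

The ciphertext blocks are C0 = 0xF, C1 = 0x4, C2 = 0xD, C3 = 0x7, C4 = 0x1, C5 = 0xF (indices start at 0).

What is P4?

CBC decryption: P_i = D(K, C_i) ⊕ C_{i−1}, with C_{−1} = IV.
P4: D(K, 0x1) = 0xF; 0xF ⊕ 0x7 = 0x8.

P4 = 0x8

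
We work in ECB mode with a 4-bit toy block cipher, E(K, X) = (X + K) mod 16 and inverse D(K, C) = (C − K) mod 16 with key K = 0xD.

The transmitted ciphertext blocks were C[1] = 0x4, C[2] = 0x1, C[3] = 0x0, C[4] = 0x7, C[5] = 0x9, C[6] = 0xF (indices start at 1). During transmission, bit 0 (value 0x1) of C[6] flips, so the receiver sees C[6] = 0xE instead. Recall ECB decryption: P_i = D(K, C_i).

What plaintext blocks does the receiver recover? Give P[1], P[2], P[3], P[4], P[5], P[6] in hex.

P[1] = 0x7, P[2] = 0x4, P[3] = 0x3, P[4] = 0xA, P[5] = 0xC, P[6] = 0x1

Only C[6] changed, to 0xE. In ECB, a change in C_i affects only P_i. Decrypting the received ciphertext:
P[1]: D(K, 0x4) = 0x7.
P[2]: D(K, 0x1) = 0x4.
P[3]: D(K, 0x0) = 0x3.
P[4]: D(K, 0x7) = 0xA.
P[5]: D(K, 0x9) = 0xC.
P[6]: D(K, 0xE) = 0x1.
Blocks that differ from the original plaintext: P[6].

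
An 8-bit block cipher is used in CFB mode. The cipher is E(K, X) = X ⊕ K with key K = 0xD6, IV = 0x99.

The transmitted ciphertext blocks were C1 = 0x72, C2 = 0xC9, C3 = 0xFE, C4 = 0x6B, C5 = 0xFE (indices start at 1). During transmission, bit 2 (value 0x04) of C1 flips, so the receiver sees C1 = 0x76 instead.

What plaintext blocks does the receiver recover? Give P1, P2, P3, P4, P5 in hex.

P1 = 0x39, P2 = 0x69, P3 = 0xE1, P4 = 0x43, P5 = 0x43

CFB decryption: P_i = C_i ⊕ E(K, C_{i−1}), with C_{0} = IV.
Only C1 changed, to 0x76. In CFB, a change in C_i flips the same bit in P_i and garbles P_{i+1}. Decrypting the received ciphertext:
P1: E(K, 0x99) = 0x4F; 0x76 ⊕ 0x4F = 0x39.
P2: E(K, 0x76) = 0xA0; 0xC9 ⊕ 0xA0 = 0x69.
P3: E(K, 0xC9) = 0x1F; 0xFE ⊕ 0x1F = 0xE1.
P4: E(K, 0xFE) = 0x28; 0x6B ⊕ 0x28 = 0x43.
P5: E(K, 0x6B) = 0xBD; 0xFE ⊕ 0xBD = 0x43.
Blocks that differ from the original plaintext: P1, P2.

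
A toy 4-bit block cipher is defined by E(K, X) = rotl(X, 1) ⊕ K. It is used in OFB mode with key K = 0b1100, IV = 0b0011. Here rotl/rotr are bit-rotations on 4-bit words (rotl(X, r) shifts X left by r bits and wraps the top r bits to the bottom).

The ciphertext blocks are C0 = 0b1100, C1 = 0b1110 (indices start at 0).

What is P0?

P0 = 0b0110

OFB decryption: S_i = E(K, S_{i−1}) with S_{−1} = IV; P_i = C_i ⊕ S_i.
P0: S = E(K, 0b0011) = 0b1010; 0b1100 ⊕ 0b1010 = 0b0110.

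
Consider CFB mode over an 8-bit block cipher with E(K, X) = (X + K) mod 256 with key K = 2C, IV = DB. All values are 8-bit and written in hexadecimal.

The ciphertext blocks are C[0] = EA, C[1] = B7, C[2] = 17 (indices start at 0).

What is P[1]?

P[1] = A1

CFB decryption: P_i = C_i ⊕ E(K, C_{i−1}), with C_{−1} = IV.
P[1]: E(K, EA) = 16; B7 ⊕ 16 = A1.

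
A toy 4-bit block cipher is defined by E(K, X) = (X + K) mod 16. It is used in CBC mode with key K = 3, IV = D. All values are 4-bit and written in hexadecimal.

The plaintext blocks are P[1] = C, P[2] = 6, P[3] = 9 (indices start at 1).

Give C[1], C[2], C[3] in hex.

C[1] = 4, C[2] = 5, C[3] = F

CBC encryption: C_i = E(K, P_i ⊕ C_{i−1}), with C_{0} = IV.
C[1]: P[1] ⊕ D = 1; E(K, 1) = 4.
C[2]: P[2] ⊕ 4 = 2; E(K, 2) = 5.
C[3]: P[3] ⊕ 5 = C; E(K, C) = F.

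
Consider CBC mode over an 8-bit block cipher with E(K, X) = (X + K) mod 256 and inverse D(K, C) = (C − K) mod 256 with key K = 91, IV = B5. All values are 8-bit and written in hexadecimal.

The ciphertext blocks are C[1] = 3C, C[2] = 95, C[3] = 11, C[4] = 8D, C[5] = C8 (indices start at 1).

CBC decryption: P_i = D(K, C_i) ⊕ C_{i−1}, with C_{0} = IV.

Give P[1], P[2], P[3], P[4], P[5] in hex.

P[1] = 1E, P[2] = 38, P[3] = 15, P[4] = ED, P[5] = BA

P[1]: D(K, 3C) = AB; AB ⊕ B5 = 1E.
P[2]: D(K, 95) = 04; 04 ⊕ 3C = 38.
P[3]: D(K, 11) = 80; 80 ⊕ 95 = 15.
P[4]: D(K, 8D) = FC; FC ⊕ 11 = ED.
P[5]: D(K, C8) = 37; 37 ⊕ 8D = BA.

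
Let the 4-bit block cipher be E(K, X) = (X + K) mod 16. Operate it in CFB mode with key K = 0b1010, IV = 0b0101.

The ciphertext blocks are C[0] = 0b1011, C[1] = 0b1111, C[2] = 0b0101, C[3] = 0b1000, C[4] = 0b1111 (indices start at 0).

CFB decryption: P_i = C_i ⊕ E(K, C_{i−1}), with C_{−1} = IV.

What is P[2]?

P[2] = 0b1100

P[2]: E(K, 0b1111) = 0b1001; 0b0101 ⊕ 0b1001 = 0b1100.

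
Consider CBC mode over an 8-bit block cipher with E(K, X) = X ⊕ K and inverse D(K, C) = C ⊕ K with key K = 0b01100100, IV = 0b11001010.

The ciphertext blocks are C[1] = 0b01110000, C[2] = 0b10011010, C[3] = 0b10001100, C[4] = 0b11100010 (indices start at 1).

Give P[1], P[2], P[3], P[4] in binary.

P[1] = 0b11011110, P[2] = 0b10001110, P[3] = 0b01110010, P[4] = 0b00001010

CBC decryption: P_i = D(K, C_i) ⊕ C_{i−1}, with C_{0} = IV.
P[1]: D(K, 0b01110000) = 0b00010100; 0b00010100 ⊕ 0b11001010 = 0b11011110.
P[2]: D(K, 0b10011010) = 0b11111110; 0b11111110 ⊕ 0b01110000 = 0b10001110.
P[3]: D(K, 0b10001100) = 0b11101000; 0b11101000 ⊕ 0b10011010 = 0b01110010.
P[4]: D(K, 0b11100010) = 0b10000110; 0b10000110 ⊕ 0b10001100 = 0b00001010.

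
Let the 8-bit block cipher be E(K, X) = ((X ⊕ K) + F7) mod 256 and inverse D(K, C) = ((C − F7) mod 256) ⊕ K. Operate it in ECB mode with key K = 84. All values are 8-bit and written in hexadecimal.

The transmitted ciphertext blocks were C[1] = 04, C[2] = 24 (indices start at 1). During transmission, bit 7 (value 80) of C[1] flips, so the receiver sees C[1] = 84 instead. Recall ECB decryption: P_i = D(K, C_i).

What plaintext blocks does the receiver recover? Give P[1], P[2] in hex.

Only C[1] changed, to 84. In ECB, a change in C_i affects only P_i. Decrypting the received ciphertext:
P[1]: D(K, 84) = 09.
P[2]: D(K, 24) = A9.
Blocks that differ from the original plaintext: P[1].

P[1] = 09, P[2] = A9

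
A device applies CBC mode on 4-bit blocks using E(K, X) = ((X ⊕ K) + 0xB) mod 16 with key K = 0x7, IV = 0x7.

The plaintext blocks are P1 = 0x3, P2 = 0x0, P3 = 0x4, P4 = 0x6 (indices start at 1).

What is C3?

CBC encryption: C_i = E(K, P_i ⊕ C_{i−1}), with C_{0} = IV.
C1: P1 ⊕ 0x7 = 0x4; E(K, 0x4) = 0xE.
C2: P2 ⊕ 0xE = 0xE; E(K, 0xE) = 0x4.
C3: P3 ⊕ 0x4 = 0x0; E(K, 0x0) = 0x2.

C3 = 0x2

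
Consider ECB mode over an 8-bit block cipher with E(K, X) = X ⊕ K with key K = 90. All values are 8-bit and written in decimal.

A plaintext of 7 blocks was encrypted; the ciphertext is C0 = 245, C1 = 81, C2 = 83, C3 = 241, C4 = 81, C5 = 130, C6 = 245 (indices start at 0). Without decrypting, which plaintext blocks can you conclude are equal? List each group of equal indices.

ECB encrypts each block independently with the same key, so equal ciphertext blocks imply equal plaintext blocks.
C0 = C6 = 245, so P0 = P6.
C1 = C4 = 81, so P1 = P4.

P0 = P6; P1 = P4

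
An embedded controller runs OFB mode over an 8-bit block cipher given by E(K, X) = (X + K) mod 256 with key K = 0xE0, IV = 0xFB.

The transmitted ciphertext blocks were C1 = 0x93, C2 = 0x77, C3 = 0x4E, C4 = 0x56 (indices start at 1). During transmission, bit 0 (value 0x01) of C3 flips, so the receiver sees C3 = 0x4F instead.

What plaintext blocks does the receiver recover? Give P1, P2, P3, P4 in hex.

OFB decryption: S_i = E(K, S_{i−1}) with S_{0} = IV; P_i = C_i ⊕ S_i.
Only C3 changed, to 0x4F. In OFB, a change in C_i flips the same bit in P_i only; the keystream is unaffected. Decrypting the received ciphertext:
P1: S = E(K, 0xFB) = 0xDB; 0x93 ⊕ 0xDB = 0x48.
P2: S = E(K, 0xDB) = 0xBB; 0x77 ⊕ 0xBB = 0xCC.
P3: S = E(K, 0xBB) = 0x9B; 0x4F ⊕ 0x9B = 0xD4.
P4: S = E(K, 0x9B) = 0x7B; 0x56 ⊕ 0x7B = 0x2D.
Blocks that differ from the original plaintext: P3.

P1 = 0x48, P2 = 0xCC, P3 = 0xD4, P4 = 0x2D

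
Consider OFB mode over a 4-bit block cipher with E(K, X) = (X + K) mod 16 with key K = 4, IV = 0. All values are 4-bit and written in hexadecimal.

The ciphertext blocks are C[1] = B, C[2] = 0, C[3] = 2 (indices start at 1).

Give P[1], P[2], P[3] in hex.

OFB decryption: S_i = E(K, S_{i−1}) with S_{0} = IV; P_i = C_i ⊕ S_i.
P[1]: S = E(K, 0) = 4; B ⊕ 4 = F.
P[2]: S = E(K, 4) = 8; 0 ⊕ 8 = 8.
P[3]: S = E(K, 8) = C; 2 ⊕ C = E.

P[1] = F, P[2] = 8, P[3] = E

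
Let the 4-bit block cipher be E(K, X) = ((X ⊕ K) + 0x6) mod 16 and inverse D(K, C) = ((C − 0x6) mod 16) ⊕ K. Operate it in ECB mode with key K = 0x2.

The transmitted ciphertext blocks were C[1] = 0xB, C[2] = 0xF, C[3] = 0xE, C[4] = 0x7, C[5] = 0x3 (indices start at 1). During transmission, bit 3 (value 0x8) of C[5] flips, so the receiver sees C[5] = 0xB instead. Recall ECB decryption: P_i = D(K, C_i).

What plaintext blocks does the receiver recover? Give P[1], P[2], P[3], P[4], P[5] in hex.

Only C[5] changed, to 0xB. In ECB, a change in C_i affects only P_i. Decrypting the received ciphertext:
P[1]: D(K, 0xB) = 0x7.
P[2]: D(K, 0xF) = 0xB.
P[3]: D(K, 0xE) = 0xA.
P[4]: D(K, 0x7) = 0x3.
P[5]: D(K, 0xB) = 0x7.
Blocks that differ from the original plaintext: P[5].

P[1] = 0x7, P[2] = 0xB, P[3] = 0xA, P[4] = 0x3, P[5] = 0x7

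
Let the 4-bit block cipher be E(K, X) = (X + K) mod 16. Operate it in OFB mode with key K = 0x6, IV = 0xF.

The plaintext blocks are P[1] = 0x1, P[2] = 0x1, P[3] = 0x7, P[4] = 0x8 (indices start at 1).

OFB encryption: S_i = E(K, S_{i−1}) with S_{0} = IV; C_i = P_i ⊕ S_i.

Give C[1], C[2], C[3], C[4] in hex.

C[1]: S = E(K, 0xF) = 0x5; 0x1 ⊕ 0x5 = 0x4.
C[2]: S = E(K, 0x5) = 0xB; 0x1 ⊕ 0xB = 0xA.
C[3]: S = E(K, 0xB) = 0x1; 0x7 ⊕ 0x1 = 0x6.
C[4]: S = E(K, 0x1) = 0x7; 0x8 ⊕ 0x7 = 0xF.

C[1] = 0x4, C[2] = 0xA, C[3] = 0x6, C[4] = 0xF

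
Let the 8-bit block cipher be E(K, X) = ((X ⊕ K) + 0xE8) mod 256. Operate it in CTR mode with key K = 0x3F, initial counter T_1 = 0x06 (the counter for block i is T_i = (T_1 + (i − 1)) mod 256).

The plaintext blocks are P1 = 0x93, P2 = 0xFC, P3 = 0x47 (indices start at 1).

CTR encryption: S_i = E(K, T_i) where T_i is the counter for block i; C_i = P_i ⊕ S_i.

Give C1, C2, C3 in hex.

C1: T = 0x06, S = E(K, T) = 0x21; 0x93 ⊕ 0x21 = 0xB2.
C2: T = 0x07, S = E(K, T) = 0x20; 0xFC ⊕ 0x20 = 0xDC.
C3: T = 0x08, S = E(K, T) = 0x1F; 0x47 ⊕ 0x1F = 0x58.

C1 = 0xB2, C2 = 0xDC, C3 = 0x58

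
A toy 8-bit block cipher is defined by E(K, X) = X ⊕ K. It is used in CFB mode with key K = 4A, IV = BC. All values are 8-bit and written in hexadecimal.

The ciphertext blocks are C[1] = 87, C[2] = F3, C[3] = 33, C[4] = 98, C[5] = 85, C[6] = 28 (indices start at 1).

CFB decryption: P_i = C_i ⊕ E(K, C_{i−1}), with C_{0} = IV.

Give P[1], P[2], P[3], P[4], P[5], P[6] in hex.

P[1] = 71, P[2] = 3E, P[3] = 8A, P[4] = E1, P[5] = 57, P[6] = E7

P[1]: E(K, BC) = F6; 87 ⊕ F6 = 71.
P[2]: E(K, 87) = CD; F3 ⊕ CD = 3E.
P[3]: E(K, F3) = B9; 33 ⊕ B9 = 8A.
P[4]: E(K, 33) = 79; 98 ⊕ 79 = E1.
P[5]: E(K, 98) = D2; 85 ⊕ D2 = 57.
P[6]: E(K, 85) = CF; 28 ⊕ CF = E7.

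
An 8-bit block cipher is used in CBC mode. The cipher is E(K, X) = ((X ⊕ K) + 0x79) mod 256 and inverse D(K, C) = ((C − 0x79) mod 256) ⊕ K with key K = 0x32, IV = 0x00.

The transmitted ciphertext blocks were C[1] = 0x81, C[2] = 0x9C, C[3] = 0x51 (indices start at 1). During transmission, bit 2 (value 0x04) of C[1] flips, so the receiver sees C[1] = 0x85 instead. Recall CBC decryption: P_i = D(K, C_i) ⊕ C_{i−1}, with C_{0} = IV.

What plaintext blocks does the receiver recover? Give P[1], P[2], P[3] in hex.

P[1] = 0x3E, P[2] = 0x94, P[3] = 0x76

Only C[1] changed, to 0x85. In CBC, a change in C_i garbles P_i and flips the same bit in P_{i+1}. Decrypting the received ciphertext:
P[1]: D(K, 0x85) = 0x3E; 0x3E ⊕ 0x00 = 0x3E.
P[2]: D(K, 0x9C) = 0x11; 0x11 ⊕ 0x85 = 0x94.
P[3]: D(K, 0x51) = 0xEA; 0xEA ⊕ 0x9C = 0x76.
Blocks that differ from the original plaintext: P[1], P[2].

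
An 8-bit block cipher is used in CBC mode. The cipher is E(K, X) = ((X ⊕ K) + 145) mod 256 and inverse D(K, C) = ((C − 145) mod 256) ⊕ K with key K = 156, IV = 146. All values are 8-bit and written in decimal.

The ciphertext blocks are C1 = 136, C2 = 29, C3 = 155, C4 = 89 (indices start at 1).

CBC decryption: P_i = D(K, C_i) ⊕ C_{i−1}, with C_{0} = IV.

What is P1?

P1 = 249

P1: D(K, 136) = 107; 107 ⊕ 146 = 249.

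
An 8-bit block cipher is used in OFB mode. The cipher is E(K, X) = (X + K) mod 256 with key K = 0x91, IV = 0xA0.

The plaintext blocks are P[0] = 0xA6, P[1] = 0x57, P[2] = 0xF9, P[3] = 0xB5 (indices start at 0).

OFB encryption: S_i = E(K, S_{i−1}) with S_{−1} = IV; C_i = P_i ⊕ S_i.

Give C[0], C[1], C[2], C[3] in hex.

C[0] = 0x97, C[1] = 0x95, C[2] = 0xAA, C[3] = 0x51

C[0]: S = E(K, 0xA0) = 0x31; 0xA6 ⊕ 0x31 = 0x97.
C[1]: S = E(K, 0x31) = 0xC2; 0x57 ⊕ 0xC2 = 0x95.
C[2]: S = E(K, 0xC2) = 0x53; 0xF9 ⊕ 0x53 = 0xAA.
C[3]: S = E(K, 0x53) = 0xE4; 0xB5 ⊕ 0xE4 = 0x51.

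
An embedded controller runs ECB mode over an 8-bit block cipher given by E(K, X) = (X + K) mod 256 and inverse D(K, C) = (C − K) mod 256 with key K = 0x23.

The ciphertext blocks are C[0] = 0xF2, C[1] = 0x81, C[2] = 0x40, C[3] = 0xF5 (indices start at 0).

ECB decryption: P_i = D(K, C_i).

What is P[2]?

P[2]: D(K, 0x40) = 0x1D.

P[2] = 0x1D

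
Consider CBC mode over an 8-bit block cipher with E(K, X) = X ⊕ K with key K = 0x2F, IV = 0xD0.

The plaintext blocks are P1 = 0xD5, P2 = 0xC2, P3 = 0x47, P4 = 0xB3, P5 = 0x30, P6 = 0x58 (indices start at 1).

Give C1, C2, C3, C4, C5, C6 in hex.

C1 = 0x2A, C2 = 0xC7, C3 = 0xAF, C4 = 0x33, C5 = 0x2C, C6 = 0x5B

CBC encryption: C_i = E(K, P_i ⊕ C_{i−1}), with C_{0} = IV.
C1: P1 ⊕ 0xD0 = 0x05; E(K, 0x05) = 0x2A.
C2: P2 ⊕ 0x2A = 0xE8; E(K, 0xE8) = 0xC7.
C3: P3 ⊕ 0xC7 = 0x80; E(K, 0x80) = 0xAF.
C4: P4 ⊕ 0xAF = 0x1C; E(K, 0x1C) = 0x33.
C5: P5 ⊕ 0x33 = 0x03; E(K, 0x03) = 0x2C.
C6: P6 ⊕ 0x2C = 0x74; E(K, 0x74) = 0x5B.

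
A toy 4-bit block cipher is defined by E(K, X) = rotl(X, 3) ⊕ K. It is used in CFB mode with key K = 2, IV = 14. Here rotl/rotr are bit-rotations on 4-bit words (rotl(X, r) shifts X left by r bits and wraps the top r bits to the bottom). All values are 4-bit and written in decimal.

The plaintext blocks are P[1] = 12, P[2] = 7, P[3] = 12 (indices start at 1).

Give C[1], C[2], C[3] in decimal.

CFB encryption: C_i = P_i ⊕ E(K, C_{i−1}), with C_{0} = IV.
C[1]: E(K, 14) = 5; 12 ⊕ 5 = 9.
C[2]: E(K, 9) = 14; 7 ⊕ 14 = 9.
C[3]: E(K, 9) = 14; 12 ⊕ 14 = 2.

C[1] = 9, C[2] = 9, C[3] = 2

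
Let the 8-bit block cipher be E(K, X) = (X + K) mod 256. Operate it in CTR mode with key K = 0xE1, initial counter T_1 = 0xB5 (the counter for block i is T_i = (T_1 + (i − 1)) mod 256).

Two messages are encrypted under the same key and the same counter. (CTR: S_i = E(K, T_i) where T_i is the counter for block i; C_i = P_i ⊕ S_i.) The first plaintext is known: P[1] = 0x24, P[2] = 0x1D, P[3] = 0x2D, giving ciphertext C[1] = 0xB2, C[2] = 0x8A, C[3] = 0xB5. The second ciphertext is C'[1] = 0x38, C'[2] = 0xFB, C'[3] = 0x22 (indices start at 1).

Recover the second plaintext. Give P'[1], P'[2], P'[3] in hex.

P'[1] = 0xAE, P'[2] = 0x6C, P'[3] = 0xBA

In CTR with a reused counter, both messages share the same keystream S_i, so C_i ⊕ C'_i = P_i ⊕ P'_i and thus P'_i = P_i ⊕ C_i ⊕ C'_i.
P'[1]: 0x24 ⊕ 0xB2 ⊕ 0x38 = 0xAE.
P'[2]: 0x1D ⊕ 0x8A ⊕ 0xFB = 0x6C.
P'[3]: 0x2D ⊕ 0xB5 ⊕ 0x22 = 0xBA.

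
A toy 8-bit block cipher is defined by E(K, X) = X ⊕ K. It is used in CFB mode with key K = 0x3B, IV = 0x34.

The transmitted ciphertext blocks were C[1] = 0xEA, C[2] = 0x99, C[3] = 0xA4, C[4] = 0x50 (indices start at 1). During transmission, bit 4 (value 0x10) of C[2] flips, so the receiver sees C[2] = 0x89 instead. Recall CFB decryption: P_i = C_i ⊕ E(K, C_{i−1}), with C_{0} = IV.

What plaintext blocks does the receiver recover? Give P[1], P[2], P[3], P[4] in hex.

P[1] = 0xE5, P[2] = 0x58, P[3] = 0x16, P[4] = 0xCF

Only C[2] changed, to 0x89. In CFB, a change in C_i flips the same bit in P_i and garbles P_{i+1}. Decrypting the received ciphertext:
P[1]: E(K, 0x34) = 0x0F; 0xEA ⊕ 0x0F = 0xE5.
P[2]: E(K, 0xEA) = 0xD1; 0x89 ⊕ 0xD1 = 0x58.
P[3]: E(K, 0x89) = 0xB2; 0xA4 ⊕ 0xB2 = 0x16.
P[4]: E(K, 0xA4) = 0x9F; 0x50 ⊕ 0x9F = 0xCF.
Blocks that differ from the original plaintext: P[2], P[3].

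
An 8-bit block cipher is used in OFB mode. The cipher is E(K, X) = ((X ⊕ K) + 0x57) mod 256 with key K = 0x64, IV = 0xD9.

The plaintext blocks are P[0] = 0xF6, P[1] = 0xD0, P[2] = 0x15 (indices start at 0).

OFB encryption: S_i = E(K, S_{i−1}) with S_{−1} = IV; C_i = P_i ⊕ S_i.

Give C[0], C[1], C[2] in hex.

C[0] = 0xE2, C[1] = 0x17, C[2] = 0xEF

C[0]: S = E(K, 0xD9) = 0x14; 0xF6 ⊕ 0x14 = 0xE2.
C[1]: S = E(K, 0x14) = 0xC7; 0xD0 ⊕ 0xC7 = 0x17.
C[2]: S = E(K, 0xC7) = 0xFA; 0x15 ⊕ 0xFA = 0xEF.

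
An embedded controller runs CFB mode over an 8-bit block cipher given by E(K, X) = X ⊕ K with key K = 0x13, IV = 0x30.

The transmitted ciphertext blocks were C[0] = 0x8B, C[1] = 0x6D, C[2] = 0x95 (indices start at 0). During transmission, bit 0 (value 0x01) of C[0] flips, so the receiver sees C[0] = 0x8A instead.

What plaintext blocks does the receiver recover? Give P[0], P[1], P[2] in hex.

P[0] = 0xA9, P[1] = 0xF4, P[2] = 0xEB

CFB decryption: P_i = C_i ⊕ E(K, C_{i−1}), with C_{−1} = IV.
Only C[0] changed, to 0x8A. In CFB, a change in C_i flips the same bit in P_i and garbles P_{i+1}. Decrypting the received ciphertext:
P[0]: E(K, 0x30) = 0x23; 0x8A ⊕ 0x23 = 0xA9.
P[1]: E(K, 0x8A) = 0x99; 0x6D ⊕ 0x99 = 0xF4.
P[2]: E(K, 0x6D) = 0x7E; 0x95 ⊕ 0x7E = 0xEB.
Blocks that differ from the original plaintext: P[0], P[1].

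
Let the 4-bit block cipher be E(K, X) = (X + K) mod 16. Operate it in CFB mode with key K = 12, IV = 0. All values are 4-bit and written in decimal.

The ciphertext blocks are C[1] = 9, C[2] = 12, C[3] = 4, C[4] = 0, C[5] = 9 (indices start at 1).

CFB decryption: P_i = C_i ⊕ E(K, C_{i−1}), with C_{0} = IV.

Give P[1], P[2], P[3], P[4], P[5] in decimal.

P[1]: E(K, 0) = 12; 9 ⊕ 12 = 5.
P[2]: E(K, 9) = 5; 12 ⊕ 5 = 9.
P[3]: E(K, 12) = 8; 4 ⊕ 8 = 12.
P[4]: E(K, 4) = 0; 0 ⊕ 0 = 0.
P[5]: E(K, 0) = 12; 9 ⊕ 12 = 5.

P[1] = 5, P[2] = 9, P[3] = 12, P[4] = 0, P[5] = 5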